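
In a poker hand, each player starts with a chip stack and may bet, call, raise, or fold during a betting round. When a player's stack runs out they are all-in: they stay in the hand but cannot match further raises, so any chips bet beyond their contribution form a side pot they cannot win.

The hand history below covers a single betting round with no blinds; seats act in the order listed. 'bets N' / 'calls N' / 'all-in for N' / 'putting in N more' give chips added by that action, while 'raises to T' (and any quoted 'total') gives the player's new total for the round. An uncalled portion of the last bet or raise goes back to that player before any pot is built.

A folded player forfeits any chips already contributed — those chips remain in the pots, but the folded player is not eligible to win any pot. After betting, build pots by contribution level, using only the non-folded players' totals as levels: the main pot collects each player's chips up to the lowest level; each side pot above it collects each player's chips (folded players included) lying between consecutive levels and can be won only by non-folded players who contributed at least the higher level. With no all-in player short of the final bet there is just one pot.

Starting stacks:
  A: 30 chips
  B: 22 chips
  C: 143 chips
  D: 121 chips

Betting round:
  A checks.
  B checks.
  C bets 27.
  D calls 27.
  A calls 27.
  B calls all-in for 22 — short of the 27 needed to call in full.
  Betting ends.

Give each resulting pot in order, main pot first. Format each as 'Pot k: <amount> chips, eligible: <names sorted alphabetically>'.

Pot 1: 88 chips, eligible: A, B, C, D
Pot 2: 15 chips, eligible: A, C, D

Derivation:
Contributions: A=27, B=22, C=27, D=27
Pot levels (distinct totals of non-folded players): 22, 27
Layer 1-22: 22 each from A, B, C, D = 22*4 = 88 chips; eligible A, B, C, D
Layer 23-27: 5 each from A, C, D = 5*3 = 15 chips; eligible A, C, D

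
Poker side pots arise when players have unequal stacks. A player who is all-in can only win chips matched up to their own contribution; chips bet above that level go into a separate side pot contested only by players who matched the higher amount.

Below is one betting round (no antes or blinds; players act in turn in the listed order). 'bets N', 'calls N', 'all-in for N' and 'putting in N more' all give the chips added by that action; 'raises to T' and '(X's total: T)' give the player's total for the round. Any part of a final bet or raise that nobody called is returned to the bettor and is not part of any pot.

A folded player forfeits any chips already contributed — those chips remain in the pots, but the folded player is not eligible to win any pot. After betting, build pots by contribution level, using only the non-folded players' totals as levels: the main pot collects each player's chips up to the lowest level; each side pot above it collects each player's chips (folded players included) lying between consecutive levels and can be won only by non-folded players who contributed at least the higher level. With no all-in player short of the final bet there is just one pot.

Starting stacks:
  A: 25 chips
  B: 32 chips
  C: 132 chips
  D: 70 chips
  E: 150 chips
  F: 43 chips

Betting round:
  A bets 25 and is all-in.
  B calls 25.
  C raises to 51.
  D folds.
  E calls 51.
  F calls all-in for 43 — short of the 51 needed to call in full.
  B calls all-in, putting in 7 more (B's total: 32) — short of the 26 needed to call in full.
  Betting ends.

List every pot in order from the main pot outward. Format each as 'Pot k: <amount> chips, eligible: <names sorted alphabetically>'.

Pot 1: 125 chips, eligible: A, B, C, E, F
Pot 2: 28 chips, eligible: B, C, E, F
Pot 3: 33 chips, eligible: C, E, F
Pot 4: 16 chips, eligible: C, E

Derivation:
Contributions: A=25, B=32, C=51, E=51, F=43
Folded: D
Pot levels (distinct totals of non-folded players): 25, 32, 43, 51
Layer 1-25: 25 each from A, B, C, E, F = 25*5 = 125 chips; eligible A, B, C, E, F
Layer 26-32: 7 each from B, C, E, F = 7*4 = 28 chips; eligible B, C, E, F
Layer 33-43: 11 each from C, E, F = 11*3 = 33 chips; eligible C, E, F
Layer 44-51: 8 each from C, E = 8*2 = 16 chips; eligible C, E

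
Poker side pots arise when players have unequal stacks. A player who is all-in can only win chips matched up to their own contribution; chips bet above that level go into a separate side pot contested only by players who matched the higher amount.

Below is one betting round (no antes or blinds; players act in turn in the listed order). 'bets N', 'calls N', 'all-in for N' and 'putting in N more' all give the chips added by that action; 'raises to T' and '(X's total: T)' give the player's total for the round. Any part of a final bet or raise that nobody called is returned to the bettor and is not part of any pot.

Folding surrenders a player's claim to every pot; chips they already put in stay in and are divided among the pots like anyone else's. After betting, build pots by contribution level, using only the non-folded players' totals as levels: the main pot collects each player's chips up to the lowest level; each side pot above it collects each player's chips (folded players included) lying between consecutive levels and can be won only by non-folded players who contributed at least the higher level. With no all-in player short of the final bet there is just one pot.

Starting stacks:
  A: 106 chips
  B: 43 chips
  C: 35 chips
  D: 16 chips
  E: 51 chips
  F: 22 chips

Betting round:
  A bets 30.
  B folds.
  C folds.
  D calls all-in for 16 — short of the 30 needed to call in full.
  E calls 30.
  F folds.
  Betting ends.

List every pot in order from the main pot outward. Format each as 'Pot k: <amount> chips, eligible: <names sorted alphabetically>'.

Contributions: A=30, D=16, E=30
Folded: B, C, F
Pot levels (distinct totals of non-folded players): 16, 30
Layer 1-16: 16 each from A, D, E = 16*3 = 48 chips; eligible A, D, E
Layer 17-30: 14 each from A, E = 14*2 = 28 chips; eligible A, E

Pot 1: 48 chips, eligible: A, D, E
Pot 2: 28 chips, eligible: A, E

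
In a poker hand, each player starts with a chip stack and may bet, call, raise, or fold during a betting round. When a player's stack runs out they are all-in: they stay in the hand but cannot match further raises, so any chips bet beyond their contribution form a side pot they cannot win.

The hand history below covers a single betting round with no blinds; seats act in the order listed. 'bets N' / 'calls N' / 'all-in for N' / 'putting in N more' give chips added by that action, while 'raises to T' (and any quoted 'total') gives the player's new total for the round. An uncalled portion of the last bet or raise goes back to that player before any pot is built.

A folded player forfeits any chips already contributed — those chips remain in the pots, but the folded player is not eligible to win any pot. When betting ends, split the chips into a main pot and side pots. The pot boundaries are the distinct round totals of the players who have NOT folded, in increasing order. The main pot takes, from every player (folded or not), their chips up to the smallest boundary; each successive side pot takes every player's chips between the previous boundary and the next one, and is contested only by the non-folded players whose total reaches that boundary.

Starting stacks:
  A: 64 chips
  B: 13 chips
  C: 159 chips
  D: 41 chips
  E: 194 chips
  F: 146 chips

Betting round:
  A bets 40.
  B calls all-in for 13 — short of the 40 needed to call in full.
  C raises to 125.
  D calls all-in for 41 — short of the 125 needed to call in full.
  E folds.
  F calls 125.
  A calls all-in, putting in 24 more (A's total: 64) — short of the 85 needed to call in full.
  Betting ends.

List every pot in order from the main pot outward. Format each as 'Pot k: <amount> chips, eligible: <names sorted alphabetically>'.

Pot 1: 65 chips, eligible: A, B, C, D, F
Pot 2: 112 chips, eligible: A, C, D, F
Pot 3: 69 chips, eligible: A, C, F
Pot 4: 122 chips, eligible: C, F

Derivation:
Contributions: A=64, B=13, C=125, D=41, F=125
Folded: E
Pot levels (distinct totals of non-folded players): 13, 41, 64, 125
Layer 1-13: 13 each from A, B, C, D, F = 13*5 = 65 chips; eligible A, B, C, D, F
Layer 14-41: 28 each from A, C, D, F = 28*4 = 112 chips; eligible A, C, D, F
Layer 42-64: 23 each from A, C, F = 23*3 = 69 chips; eligible A, C, F
Layer 65-125: 61 each from C, F = 61*2 = 122 chips; eligible C, F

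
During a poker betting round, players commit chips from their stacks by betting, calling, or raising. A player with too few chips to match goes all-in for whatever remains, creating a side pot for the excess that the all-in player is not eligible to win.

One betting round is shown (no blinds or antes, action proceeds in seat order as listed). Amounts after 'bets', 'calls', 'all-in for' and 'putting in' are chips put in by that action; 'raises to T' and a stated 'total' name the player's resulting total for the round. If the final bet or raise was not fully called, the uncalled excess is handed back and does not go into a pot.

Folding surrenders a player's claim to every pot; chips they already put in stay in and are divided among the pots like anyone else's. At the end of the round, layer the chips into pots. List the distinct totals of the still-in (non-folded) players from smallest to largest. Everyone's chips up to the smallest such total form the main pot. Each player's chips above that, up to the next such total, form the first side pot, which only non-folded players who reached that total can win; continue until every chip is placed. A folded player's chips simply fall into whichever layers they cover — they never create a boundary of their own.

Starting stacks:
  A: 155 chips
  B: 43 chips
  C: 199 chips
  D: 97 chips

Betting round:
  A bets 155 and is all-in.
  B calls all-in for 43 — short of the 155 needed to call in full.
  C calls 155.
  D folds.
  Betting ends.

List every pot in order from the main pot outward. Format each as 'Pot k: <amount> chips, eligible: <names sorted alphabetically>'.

Contributions: A=155, B=43, C=155
Folded: D
Pot levels (distinct totals of non-folded players): 43, 155
Layer 1-43: 43 each from A, B, C = 43*3 = 129 chips; eligible A, B, C
Layer 44-155: 112 each from A, C = 112*2 = 224 chips; eligible A, C

Pot 1: 129 chips, eligible: A, B, C
Pot 2: 224 chips, eligible: A, C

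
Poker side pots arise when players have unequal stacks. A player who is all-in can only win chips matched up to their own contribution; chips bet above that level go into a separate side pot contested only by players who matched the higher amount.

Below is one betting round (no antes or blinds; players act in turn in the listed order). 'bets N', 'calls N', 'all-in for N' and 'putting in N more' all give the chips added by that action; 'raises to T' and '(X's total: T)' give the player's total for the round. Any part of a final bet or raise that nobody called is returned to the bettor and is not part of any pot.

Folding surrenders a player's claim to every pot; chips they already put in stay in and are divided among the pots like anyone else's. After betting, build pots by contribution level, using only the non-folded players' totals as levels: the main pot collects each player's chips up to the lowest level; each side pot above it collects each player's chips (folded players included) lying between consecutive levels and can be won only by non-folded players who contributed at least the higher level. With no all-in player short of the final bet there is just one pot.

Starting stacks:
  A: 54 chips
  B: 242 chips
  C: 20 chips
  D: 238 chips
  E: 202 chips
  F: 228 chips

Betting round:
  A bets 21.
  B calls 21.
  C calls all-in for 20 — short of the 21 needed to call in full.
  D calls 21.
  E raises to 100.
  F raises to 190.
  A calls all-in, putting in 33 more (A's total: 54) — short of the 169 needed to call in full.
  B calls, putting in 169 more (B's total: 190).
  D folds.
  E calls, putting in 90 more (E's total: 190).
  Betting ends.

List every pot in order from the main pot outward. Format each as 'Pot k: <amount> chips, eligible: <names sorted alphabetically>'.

Pot 1: 120 chips, eligible: A, B, C, E, F
Pot 2: 137 chips, eligible: A, B, E, F
Pot 3: 408 chips, eligible: B, E, F

Derivation:
Contributions: A=54, B=190, C=20, D=21, E=190, F=190
Folded: D
Pot levels (distinct totals of non-folded players): 20, 54, 190
Layer 1-20: 20 each from A, B, C, D, E, F = 20*6 = 120 chips; eligible A, B, C, E, F
Layer 21-54: A 34 + B 34 + D 1 + E 34 + F 34 = 137 chips; eligible A, B, E, F
Layer 55-190: 136 each from B, E, F = 136*3 = 408 chips; eligible B, E, F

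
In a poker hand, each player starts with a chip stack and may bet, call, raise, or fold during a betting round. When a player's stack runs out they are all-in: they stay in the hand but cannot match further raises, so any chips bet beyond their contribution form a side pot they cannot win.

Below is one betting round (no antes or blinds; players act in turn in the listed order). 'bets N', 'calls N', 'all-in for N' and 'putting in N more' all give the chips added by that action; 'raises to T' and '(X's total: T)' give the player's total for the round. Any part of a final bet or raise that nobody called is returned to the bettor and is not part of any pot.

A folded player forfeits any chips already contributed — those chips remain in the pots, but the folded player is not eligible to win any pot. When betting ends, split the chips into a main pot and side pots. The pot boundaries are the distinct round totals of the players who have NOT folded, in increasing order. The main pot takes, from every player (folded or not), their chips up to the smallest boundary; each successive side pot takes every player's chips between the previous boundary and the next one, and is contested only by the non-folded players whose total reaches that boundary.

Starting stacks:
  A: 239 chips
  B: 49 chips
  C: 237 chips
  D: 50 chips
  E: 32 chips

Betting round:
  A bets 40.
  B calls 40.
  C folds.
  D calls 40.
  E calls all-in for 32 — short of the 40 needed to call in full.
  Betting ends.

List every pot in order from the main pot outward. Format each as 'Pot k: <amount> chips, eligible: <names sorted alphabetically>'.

Pot 1: 128 chips, eligible: A, B, D, E
Pot 2: 24 chips, eligible: A, B, D

Derivation:
Contributions: A=40, B=40, D=40, E=32
Folded: C
Pot levels (distinct totals of non-folded players): 32, 40
Layer 1-32: 32 each from A, B, D, E = 32*4 = 128 chips; eligible A, B, D, E
Layer 33-40: 8 each from A, B, D = 8*3 = 24 chips; eligible A, B, D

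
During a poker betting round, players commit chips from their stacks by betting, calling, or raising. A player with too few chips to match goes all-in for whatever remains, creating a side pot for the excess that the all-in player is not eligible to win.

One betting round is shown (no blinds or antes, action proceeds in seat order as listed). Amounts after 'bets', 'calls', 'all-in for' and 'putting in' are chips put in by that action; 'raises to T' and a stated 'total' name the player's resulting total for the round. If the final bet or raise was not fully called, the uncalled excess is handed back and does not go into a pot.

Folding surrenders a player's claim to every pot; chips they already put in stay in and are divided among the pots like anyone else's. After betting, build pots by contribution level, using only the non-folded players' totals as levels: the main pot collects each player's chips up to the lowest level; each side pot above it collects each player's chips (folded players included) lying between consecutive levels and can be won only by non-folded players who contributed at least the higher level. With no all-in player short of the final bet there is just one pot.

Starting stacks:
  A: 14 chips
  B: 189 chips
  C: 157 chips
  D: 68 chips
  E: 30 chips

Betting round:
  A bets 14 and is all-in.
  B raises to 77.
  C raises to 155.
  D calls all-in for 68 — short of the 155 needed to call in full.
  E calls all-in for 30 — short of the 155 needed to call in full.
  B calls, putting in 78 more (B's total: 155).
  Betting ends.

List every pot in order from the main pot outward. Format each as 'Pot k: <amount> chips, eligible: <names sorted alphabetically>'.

Contributions: A=14, B=155, C=155, D=68, E=30
Pot levels (distinct totals of non-folded players): 14, 30, 68, 155
Layer 1-14: 14 each from A, B, C, D, E = 14*5 = 70 chips; eligible A, B, C, D, E
Layer 15-30: 16 each from B, C, D, E = 16*4 = 64 chips; eligible B, C, D, E
Layer 31-68: 38 each from B, C, D = 38*3 = 114 chips; eligible B, C, D
Layer 69-155: 87 each from B, C = 87*2 = 174 chips; eligible B, C

Pot 1: 70 chips, eligible: A, B, C, D, E
Pot 2: 64 chips, eligible: B, C, D, E
Pot 3: 114 chips, eligible: B, C, D
Pot 4: 174 chips, eligible: B, C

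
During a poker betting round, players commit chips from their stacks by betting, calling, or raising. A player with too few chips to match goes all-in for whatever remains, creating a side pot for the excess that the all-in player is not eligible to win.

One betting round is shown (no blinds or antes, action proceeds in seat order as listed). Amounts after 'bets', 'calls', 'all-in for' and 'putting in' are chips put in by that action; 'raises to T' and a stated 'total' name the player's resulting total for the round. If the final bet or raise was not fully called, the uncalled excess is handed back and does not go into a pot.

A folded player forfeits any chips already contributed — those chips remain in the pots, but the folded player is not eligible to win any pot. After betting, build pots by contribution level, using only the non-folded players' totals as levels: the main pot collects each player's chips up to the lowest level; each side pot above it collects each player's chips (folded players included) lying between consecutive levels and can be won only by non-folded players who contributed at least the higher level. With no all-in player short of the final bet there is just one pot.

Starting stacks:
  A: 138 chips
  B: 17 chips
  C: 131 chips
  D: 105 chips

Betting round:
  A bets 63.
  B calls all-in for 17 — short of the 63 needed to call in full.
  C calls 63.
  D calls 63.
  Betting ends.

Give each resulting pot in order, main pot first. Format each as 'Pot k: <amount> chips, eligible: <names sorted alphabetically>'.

Pot 1: 68 chips, eligible: A, B, C, D
Pot 2: 138 chips, eligible: A, C, D

Derivation:
Contributions: A=63, B=17, C=63, D=63
Pot levels (distinct totals of non-folded players): 17, 63
Layer 1-17: 17 each from A, B, C, D = 17*4 = 68 chips; eligible A, B, C, D
Layer 18-63: 46 each from A, C, D = 46*3 = 138 chips; eligible A, C, D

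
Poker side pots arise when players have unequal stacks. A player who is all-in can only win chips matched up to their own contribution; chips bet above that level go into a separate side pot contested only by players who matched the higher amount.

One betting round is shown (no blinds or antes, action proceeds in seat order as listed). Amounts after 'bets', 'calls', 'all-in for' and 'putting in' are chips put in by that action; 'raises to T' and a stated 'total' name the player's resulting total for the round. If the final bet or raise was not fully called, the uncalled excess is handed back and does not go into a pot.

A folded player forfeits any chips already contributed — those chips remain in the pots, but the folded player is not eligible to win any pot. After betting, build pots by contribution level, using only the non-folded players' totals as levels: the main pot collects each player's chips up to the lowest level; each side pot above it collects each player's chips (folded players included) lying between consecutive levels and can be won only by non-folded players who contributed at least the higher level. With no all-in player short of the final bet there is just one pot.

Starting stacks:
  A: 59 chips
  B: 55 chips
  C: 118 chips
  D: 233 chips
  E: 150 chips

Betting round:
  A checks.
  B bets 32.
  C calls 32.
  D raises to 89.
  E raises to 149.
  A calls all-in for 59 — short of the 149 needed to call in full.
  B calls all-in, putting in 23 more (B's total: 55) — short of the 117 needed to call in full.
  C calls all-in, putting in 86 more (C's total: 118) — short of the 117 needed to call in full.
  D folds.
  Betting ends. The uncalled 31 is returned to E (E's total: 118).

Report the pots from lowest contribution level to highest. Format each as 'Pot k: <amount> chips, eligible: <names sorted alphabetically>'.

Pot 1: 275 chips, eligible: A, B, C, E
Pot 2: 16 chips, eligible: A, C, E
Pot 3: 148 chips, eligible: C, E

Derivation:
Contributions (after 31 returned to E): A=59, B=55, C=118, D=89, E=118
Folded: D
Pot levels (distinct totals of non-folded players): 55, 59, 118
Layer 1-55: 55 each from A, B, C, D, E = 55*5 = 275 chips; eligible A, B, C, E
Layer 56-59: 4 each from A, C, D, E = 4*4 = 16 chips; eligible A, C, E
Layer 60-118: C 59 + D 30 + E 59 = 148 chips; eligible C, E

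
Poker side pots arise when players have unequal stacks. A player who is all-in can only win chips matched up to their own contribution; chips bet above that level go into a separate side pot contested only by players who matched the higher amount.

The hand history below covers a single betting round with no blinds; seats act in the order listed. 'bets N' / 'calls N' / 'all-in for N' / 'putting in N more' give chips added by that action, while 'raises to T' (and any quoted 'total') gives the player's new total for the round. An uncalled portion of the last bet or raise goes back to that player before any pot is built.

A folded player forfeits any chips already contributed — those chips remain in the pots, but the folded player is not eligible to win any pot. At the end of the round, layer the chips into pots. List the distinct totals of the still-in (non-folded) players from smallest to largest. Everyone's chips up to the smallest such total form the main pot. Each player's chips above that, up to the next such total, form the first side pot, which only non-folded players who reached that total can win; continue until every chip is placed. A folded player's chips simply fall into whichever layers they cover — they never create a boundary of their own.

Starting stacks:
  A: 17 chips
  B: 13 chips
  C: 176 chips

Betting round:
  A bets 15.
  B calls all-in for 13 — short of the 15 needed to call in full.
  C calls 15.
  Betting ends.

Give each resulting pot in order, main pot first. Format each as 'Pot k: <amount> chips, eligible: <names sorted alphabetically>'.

Contributions: A=15, B=13, C=15
Pot levels (distinct totals of non-folded players): 13, 15
Layer 1-13: 13 each from A, B, C = 13*3 = 39 chips; eligible A, B, C
Layer 14-15: 2 each from A, C = 2*2 = 4 chips; eligible A, C

Pot 1: 39 chips, eligible: A, B, C
Pot 2: 4 chips, eligible: A, C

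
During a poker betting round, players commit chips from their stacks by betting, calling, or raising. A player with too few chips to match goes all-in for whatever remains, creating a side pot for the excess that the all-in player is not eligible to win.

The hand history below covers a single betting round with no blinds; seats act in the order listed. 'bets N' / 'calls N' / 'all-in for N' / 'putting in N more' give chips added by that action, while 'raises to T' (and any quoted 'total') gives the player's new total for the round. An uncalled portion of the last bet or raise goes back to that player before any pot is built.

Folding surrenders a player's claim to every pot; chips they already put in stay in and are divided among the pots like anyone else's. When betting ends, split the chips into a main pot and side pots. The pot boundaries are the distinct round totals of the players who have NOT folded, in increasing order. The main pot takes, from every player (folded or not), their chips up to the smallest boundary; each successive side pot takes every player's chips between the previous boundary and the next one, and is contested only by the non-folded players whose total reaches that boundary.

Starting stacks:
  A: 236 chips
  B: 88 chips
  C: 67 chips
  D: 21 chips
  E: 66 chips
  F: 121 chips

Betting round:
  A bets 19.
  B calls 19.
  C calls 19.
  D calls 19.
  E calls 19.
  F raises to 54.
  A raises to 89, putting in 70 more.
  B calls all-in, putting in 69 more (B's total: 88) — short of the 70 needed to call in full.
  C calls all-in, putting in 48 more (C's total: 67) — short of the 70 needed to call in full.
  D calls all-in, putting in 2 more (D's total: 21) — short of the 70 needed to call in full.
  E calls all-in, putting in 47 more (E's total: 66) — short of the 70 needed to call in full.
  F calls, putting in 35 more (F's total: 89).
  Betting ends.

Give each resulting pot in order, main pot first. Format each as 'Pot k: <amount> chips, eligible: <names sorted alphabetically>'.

Pot 1: 126 chips, eligible: A, B, C, D, E, F
Pot 2: 225 chips, eligible: A, B, C, E, F
Pot 3: 4 chips, eligible: A, B, C, F
Pot 4: 63 chips, eligible: A, B, F
Pot 5: 2 chips, eligible: A, F

Derivation:
Contributions: A=89, B=88, C=67, D=21, E=66, F=89
Pot levels (distinct totals of non-folded players): 21, 66, 67, 88, 89
Layer 1-21: 21 each from A, B, C, D, E, F = 21*6 = 126 chips; eligible A, B, C, D, E, F
Layer 22-66: 45 each from A, B, C, E, F = 45*5 = 225 chips; eligible A, B, C, E, F
Layer 67-67: 1 each from A, B, C, F = 1*4 = 4 chips; eligible A, B, C, F
Layer 68-88: 21 each from A, B, F = 21*3 = 63 chips; eligible A, B, F
Layer 89-89: 1 each from A, F = 1*2 = 2 chips; eligible A, F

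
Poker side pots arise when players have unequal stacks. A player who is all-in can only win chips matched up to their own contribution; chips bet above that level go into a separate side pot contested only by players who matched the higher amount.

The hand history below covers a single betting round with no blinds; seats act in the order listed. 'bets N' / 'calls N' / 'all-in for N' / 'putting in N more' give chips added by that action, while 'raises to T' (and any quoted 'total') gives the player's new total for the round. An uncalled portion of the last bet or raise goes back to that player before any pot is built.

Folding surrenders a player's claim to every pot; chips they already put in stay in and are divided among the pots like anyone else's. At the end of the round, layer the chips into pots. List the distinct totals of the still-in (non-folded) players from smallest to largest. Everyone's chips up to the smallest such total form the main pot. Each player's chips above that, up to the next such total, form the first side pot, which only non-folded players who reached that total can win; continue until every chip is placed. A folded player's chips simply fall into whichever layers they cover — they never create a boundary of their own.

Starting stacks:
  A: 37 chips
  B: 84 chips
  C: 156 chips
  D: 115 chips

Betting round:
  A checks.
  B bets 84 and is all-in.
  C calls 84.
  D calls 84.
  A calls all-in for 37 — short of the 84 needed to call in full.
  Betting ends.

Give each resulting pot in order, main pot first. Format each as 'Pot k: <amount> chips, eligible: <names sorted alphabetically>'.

Pot 1: 148 chips, eligible: A, B, C, D
Pot 2: 141 chips, eligible: B, C, D

Derivation:
Contributions: A=37, B=84, C=84, D=84
Pot levels (distinct totals of non-folded players): 37, 84
Layer 1-37: 37 each from A, B, C, D = 37*4 = 148 chips; eligible A, B, C, D
Layer 38-84: 47 each from B, C, D = 47*3 = 141 chips; eligible B, C, D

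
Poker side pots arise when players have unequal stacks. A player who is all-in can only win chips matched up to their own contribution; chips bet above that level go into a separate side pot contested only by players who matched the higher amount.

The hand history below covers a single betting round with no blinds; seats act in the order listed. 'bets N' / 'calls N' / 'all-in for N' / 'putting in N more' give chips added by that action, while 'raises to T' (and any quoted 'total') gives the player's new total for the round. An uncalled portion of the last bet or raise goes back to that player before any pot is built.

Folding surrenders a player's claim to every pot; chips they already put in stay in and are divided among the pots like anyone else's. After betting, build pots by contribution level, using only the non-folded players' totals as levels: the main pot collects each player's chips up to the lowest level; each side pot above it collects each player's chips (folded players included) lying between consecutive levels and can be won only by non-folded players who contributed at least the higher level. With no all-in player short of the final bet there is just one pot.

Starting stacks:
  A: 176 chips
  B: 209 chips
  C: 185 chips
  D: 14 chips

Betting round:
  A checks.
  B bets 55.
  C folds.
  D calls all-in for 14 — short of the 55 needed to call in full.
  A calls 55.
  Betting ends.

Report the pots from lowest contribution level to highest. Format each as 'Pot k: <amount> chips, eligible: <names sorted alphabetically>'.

Contributions: A=55, B=55, D=14
Folded: C
Pot levels (distinct totals of non-folded players): 14, 55
Layer 1-14: 14 each from A, B, D = 14*3 = 42 chips; eligible A, B, D
Layer 15-55: 41 each from A, B = 41*2 = 82 chips; eligible A, B

Pot 1: 42 chips, eligible: A, B, D
Pot 2: 82 chips, eligible: A, B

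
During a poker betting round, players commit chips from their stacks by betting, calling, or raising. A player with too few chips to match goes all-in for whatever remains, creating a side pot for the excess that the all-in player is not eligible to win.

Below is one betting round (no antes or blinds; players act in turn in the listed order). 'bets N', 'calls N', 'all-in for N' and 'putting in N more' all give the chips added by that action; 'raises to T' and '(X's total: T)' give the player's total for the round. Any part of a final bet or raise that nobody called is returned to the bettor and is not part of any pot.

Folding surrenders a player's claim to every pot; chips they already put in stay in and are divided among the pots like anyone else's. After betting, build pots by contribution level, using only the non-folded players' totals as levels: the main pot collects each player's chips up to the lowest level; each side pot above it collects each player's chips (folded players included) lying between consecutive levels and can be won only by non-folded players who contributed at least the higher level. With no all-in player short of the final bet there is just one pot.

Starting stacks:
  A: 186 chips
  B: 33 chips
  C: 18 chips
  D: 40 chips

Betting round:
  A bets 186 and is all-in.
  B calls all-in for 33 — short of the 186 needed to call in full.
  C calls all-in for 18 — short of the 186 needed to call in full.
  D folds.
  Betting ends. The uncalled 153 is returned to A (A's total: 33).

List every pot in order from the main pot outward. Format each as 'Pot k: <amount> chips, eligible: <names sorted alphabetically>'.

Pot 1: 54 chips, eligible: A, B, C
Pot 2: 30 chips, eligible: A, B

Derivation:
Contributions (after 153 returned to A): A=33, B=33, C=18
Folded: D
Pot levels (distinct totals of non-folded players): 18, 33
Layer 1-18: 18 each from A, B, C = 18*3 = 54 chips; eligible A, B, C
Layer 19-33: 15 each from A, B = 15*2 = 30 chips; eligible A, B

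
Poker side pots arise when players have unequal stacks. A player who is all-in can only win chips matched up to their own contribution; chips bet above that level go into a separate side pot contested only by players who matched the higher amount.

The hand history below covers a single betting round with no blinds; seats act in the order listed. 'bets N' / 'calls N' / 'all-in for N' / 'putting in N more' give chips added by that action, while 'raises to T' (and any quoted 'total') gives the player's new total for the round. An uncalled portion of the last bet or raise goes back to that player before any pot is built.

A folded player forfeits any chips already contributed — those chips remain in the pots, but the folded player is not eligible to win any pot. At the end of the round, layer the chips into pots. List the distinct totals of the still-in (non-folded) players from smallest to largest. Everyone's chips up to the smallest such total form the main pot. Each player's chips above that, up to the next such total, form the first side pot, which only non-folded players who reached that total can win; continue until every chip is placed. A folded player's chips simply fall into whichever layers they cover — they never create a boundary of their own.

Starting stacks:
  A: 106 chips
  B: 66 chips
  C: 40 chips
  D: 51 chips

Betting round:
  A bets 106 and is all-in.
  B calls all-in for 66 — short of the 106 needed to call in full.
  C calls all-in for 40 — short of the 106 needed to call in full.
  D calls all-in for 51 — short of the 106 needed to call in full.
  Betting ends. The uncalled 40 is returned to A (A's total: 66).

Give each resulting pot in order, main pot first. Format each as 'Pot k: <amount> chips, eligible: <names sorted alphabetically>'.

Contributions (after 40 returned to A): A=66, B=66, C=40, D=51
Pot levels (distinct totals of non-folded players): 40, 51, 66
Layer 1-40: 40 each from A, B, C, D = 40*4 = 160 chips; eligible A, B, C, D
Layer 41-51: 11 each from A, B, D = 11*3 = 33 chips; eligible A, B, D
Layer 52-66: 15 each from A, B = 15*2 = 30 chips; eligible A, B

Pot 1: 160 chips, eligible: A, B, C, D
Pot 2: 33 chips, eligible: A, B, D
Pot 3: 30 chips, eligible: A, B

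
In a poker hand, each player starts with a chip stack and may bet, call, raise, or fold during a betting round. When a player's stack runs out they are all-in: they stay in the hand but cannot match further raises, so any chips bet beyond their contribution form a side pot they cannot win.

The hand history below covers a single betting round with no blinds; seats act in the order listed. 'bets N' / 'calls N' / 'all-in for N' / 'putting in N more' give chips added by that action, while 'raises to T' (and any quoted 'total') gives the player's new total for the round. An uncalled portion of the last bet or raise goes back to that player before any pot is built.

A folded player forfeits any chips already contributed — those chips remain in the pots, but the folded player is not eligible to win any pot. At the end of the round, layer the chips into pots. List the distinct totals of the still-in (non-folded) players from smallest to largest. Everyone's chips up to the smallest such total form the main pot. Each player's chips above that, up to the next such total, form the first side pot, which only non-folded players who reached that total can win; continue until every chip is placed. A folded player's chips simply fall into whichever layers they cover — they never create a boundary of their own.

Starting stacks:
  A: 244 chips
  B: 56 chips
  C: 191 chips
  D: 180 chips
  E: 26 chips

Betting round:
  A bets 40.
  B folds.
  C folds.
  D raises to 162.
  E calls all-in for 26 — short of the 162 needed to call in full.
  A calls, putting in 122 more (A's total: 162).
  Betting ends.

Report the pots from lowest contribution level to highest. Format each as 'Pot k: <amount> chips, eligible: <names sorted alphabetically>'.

Pot 1: 78 chips, eligible: A, D, E
Pot 2: 272 chips, eligible: A, D

Derivation:
Contributions: A=162, D=162, E=26
Folded: B, C
Pot levels (distinct totals of non-folded players): 26, 162
Layer 1-26: 26 each from A, D, E = 26*3 = 78 chips; eligible A, D, E
Layer 27-162: 136 each from A, D = 136*2 = 272 chips; eligible A, D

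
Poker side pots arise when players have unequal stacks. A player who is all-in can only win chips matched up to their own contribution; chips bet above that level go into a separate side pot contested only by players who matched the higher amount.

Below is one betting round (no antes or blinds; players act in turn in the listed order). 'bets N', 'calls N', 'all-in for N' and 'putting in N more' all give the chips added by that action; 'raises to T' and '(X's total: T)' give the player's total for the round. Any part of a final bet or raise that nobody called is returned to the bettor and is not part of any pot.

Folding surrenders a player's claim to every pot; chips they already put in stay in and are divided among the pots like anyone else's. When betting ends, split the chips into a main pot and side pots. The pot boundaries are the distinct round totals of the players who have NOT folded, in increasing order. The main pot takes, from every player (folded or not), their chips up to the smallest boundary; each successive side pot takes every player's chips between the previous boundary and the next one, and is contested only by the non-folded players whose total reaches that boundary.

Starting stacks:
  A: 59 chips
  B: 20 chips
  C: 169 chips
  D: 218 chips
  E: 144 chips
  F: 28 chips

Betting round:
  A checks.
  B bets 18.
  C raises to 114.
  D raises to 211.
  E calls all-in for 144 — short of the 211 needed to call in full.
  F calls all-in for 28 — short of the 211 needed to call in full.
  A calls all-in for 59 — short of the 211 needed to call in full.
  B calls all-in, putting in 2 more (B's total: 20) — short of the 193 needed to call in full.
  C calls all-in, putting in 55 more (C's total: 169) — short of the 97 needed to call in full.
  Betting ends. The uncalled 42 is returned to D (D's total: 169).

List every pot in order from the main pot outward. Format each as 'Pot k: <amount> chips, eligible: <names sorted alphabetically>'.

Contributions (after 42 returned to D): A=59, B=20, C=169, D=169, E=144, F=28
Pot levels (distinct totals of non-folded players): 20, 28, 59, 144, 169
Layer 1-20: 20 each from A, B, C, D, E, F = 20*6 = 120 chips; eligible A, B, C, D, E, F
Layer 21-28: 8 each from A, C, D, E, F = 8*5 = 40 chips; eligible A, C, D, E, F
Layer 29-59: 31 each from A, C, D, E = 31*4 = 124 chips; eligible A, C, D, E
Layer 60-144: 85 each from C, D, E = 85*3 = 255 chips; eligible C, D, E
Layer 145-169: 25 each from C, D = 25*2 = 50 chips; eligible C, D

Pot 1: 120 chips, eligible: A, B, C, D, E, F
Pot 2: 40 chips, eligible: A, C, D, E, F
Pot 3: 124 chips, eligible: A, C, D, E
Pot 4: 255 chips, eligible: C, D, E
Pot 5: 50 chips, eligible: C, D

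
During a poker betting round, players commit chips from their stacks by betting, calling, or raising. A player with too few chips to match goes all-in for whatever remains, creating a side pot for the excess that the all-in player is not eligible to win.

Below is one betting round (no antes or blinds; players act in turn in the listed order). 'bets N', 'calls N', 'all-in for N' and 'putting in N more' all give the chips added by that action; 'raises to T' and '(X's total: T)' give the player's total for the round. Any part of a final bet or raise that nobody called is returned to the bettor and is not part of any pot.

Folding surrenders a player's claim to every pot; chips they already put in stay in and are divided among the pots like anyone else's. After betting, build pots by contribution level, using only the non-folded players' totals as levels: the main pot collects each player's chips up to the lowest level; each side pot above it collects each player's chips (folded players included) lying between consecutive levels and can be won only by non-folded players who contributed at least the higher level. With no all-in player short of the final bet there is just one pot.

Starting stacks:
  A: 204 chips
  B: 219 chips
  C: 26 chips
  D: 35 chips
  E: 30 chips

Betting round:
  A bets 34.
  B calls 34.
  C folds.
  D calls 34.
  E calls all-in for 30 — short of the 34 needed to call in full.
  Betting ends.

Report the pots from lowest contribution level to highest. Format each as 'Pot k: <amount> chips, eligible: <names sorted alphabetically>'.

Pot 1: 120 chips, eligible: A, B, D, E
Pot 2: 12 chips, eligible: A, B, D

Derivation:
Contributions: A=34, B=34, D=34, E=30
Folded: C
Pot levels (distinct totals of non-folded players): 30, 34
Layer 1-30: 30 each from A, B, D, E = 30*4 = 120 chips; eligible A, B, D, E
Layer 31-34: 4 each from A, B, D = 4*3 = 12 chips; eligible A, B, D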